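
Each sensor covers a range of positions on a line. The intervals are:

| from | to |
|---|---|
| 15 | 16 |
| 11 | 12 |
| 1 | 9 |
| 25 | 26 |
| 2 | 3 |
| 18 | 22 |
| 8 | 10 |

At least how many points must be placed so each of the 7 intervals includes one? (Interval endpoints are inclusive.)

Process intervals by earliest right end; each time one isn't hit yet, stab at its right endpoint.
By right end: [2,3]  [1,9]  [8,10]  [11,12]  [15,16]  [18,22]  [25,26]
[2,3] uncovered → point at 3; [8,10] uncovered → point at 10; [11,12] uncovered → point at 12; [15,16] uncovered → point at 16; [18,22] uncovered → point at 22; [25,26] uncovered → point at 26.
Points: 3, 10, 12, 16, 22, 26 (6 total).

6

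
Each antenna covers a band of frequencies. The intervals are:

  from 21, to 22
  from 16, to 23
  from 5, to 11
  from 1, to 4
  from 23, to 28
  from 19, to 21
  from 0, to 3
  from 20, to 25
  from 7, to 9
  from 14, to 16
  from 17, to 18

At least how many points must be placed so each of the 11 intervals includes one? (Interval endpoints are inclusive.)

Sorted: [0,3] [1,4] [7,9] [5,11] [14,16] [17,18] [19,21] [21,22] [16,23] [20,25] [23,28]
{[0,3],[1,4]} hit by 3; {[7,9],[5,11]} hit by 9; {[14,16]} hit by 16; {[17,18]} hit by 18; {[19,21],[21,22],[16,23],[20,25]} hit by 21; {[23,28]} hit by 28.
Points: 3, 9, 16, 18, 21, 28 (6 total).

6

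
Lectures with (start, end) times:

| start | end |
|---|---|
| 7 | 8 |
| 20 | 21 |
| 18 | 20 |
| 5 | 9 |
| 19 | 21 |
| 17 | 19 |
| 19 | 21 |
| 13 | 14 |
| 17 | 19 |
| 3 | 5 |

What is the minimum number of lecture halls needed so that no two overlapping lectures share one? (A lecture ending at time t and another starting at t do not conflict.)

3

The answer is the maximum number of intervals overlapping at any instant.
starts: [3, 5, 7, 13, 17, 17, 18, 19, 19, 20]
ends:   [5, 8, 9, 14, 19, 19, 20, 21, 21, 21]
s3→1 e5→0 s5→1 s7→2 e8→1 e9→0 s13→1 e14→0 s17→1 s17→2 s18→3  — peak 3.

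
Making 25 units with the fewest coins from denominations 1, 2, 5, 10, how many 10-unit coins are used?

Greedy: take as many of the largest coin as possible, then repeat with the remainder.
25 = 2×10 + 1×5
Count of 10: 2

2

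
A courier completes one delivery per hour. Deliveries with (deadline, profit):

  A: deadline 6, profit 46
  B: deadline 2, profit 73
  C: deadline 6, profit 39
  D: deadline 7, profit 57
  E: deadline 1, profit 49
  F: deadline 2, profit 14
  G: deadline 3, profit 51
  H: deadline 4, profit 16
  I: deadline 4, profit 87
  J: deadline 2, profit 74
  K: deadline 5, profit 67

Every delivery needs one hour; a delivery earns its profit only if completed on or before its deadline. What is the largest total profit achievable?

Take jobs in profit order; each goes to the latest open slot no later than its deadline.
By profit: I(d4,87), J(d2,74), B(d2,73), K(d5,67), D(d7,57), G(d3,51), E(d1,49), A(d6,46), C(d6,39), H(d4,16), F(d2,14)
I→slot 4; J→slot 2; B→slot 1; K→slot 5; D→slot 7; G→slot 3; E skipped; A→slot 6; C skipped; H skipped; F skipped.
Profit = 73 + 74 + 51 + 87 + 67 + 46 + 57 = 455

455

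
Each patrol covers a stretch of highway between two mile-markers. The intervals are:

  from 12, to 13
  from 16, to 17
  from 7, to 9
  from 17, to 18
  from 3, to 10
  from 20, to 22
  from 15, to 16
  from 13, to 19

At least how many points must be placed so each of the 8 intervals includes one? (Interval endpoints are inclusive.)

5

Sort by right endpoint; whenever an interval is uncovered, place a point at its right end.
By right end: [7,9]  [3,10]  [12,13]  [15,16]  [16,17]  [17,18]  [13,19]  [20,22]
[7,9] uncovered → point at 9; [12,13] uncovered → point at 13; [15,16] uncovered → point at 16; [17,18] uncovered → point at 18; [20,22] uncovered → point at 22.
Points: 9, 13, 16, 18, 22 (5 total).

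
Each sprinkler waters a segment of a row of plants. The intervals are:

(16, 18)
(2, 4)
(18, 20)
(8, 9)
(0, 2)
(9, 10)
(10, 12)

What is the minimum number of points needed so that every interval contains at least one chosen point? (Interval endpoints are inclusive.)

4

By right end: [0,2]  [2,4]  [8,9]  [9,10]  [10,12]  [16,18]  [18,20]
[0,2] uncovered → point at 2; [8,9] uncovered → point at 9; [10,12] uncovered → point at 12; [16,18] uncovered → point at 18.
Points: 2, 9, 12, 18 (4 total).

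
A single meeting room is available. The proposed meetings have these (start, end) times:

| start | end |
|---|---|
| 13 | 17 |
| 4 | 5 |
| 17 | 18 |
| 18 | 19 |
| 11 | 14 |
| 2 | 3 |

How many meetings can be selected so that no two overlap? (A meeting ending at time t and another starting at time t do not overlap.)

5

Greedy by earliest finish: after sorting by end time, pick each interval compatible with the last pick.
Sorted by end: (2,3)  (4,5)  (11,14)  (13,17)  (17,18)  (18,19)
take (2,3); take (4,5); take (11,14); take (17,18); take (18,19).
Selected 5 meetings.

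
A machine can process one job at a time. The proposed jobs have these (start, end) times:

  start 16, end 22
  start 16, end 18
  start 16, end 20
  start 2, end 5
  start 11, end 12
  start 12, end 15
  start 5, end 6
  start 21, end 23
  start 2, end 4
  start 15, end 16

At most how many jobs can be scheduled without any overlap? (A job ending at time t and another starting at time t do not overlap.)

7

Greedy by earliest finish: after sorting by end time, pick each interval compatible with the last pick.
Sorted by end: (2,4)  (2,5)  (5,6)  (11,12)  (12,15)  (15,16)  (16,18)  (16,20)  (16,22)  (21,23)
take (2,4); take (5,6); take (11,12); take (12,15); take (15,16); take (16,18); skip (16,22); take (21,23).
Selected 7 jobs.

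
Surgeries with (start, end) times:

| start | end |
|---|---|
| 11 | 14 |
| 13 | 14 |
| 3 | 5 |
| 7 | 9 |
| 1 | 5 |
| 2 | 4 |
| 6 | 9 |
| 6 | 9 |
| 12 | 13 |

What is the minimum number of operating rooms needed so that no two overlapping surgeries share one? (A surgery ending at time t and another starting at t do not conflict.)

Events (time:±→running): 1:+→1 2:+→2 3:+→3 … peak 3.

3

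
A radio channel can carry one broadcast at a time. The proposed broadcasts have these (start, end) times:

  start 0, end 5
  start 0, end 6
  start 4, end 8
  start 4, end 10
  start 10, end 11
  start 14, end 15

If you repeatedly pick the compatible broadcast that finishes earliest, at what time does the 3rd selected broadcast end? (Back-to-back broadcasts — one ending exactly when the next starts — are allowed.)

Sort by end time and greedily take each interval whose start is ≥ the last chosen end.
Sorted by end: (0,5)  (0,6)  (4,8)  (4,10)  (10,11)  (14,15)
take (0,5); take (10,11); take (14,15).
Selected: (0,5) (10,11) (14,15)

15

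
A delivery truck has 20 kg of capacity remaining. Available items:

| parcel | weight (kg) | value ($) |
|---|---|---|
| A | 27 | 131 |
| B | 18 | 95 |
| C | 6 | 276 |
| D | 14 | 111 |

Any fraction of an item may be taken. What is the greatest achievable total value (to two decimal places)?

387.00

Sort by value per unit weight and fill in that order.
Ratios (sorted): C 46.00, D 7.93, B 5.28, A 4.85
take C (6 @ 276); take D (14 @ 111). Capacity used 20/20.
Total value = 387.00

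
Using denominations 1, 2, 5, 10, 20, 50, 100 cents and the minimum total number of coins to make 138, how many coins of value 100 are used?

138 = 1×100 + 1×20 + 1×10 + 1×5 + 1×2 + 1×1
Count of 100: 1

1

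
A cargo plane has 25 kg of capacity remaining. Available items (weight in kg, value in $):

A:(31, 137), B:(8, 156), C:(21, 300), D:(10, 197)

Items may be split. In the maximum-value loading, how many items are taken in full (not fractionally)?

2

Greedy by value/weight ratio, highest first.
Order: D (197/10=19.70) > B (156/8=19.50) > C (300/21=14.29) > A (137/31=4.42)
Fill: take D (10 @ 197) → take B (8 @ 156) → take 7/21 of C → 100.00; 25/25 used.
2 item(s) taken whole; one partial (take 7/21 of C).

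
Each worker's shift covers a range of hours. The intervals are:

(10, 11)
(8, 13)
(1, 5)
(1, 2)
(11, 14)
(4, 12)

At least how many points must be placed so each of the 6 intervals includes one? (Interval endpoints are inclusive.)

By right end: [1,2]  [1,5]  [10,11]  [4,12]  [8,13]  [11,14]
[1,2] uncovered → point at 2; [10,11] uncovered → point at 11.
Points: 2, 11 (2 total).

2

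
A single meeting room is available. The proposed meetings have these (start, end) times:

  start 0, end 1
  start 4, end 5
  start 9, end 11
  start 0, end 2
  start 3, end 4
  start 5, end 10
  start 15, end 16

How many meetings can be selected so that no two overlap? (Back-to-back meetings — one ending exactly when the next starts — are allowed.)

Sorted by end: (0,1)  (0,2)  (3,4)  (4,5)  (5,10)  (9,11)  (15,16)
take (0,1); take (3,4); take (4,5); take (5,10); take (15,16).
Selected 5 meetings.

5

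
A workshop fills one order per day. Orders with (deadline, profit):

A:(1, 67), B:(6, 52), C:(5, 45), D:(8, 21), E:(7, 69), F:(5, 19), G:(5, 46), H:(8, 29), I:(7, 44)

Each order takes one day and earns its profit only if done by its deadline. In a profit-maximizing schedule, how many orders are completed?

By profit: E(d7,69), A(d1,67), B(d6,52), G(d5,46), C(d5,45), I(d7,44), H(d8,29), D(d8,21), F(d5,19)
E→slot 7; A→slot 1; B→slot 6; G→slot 5; C→slot 4; I→slot 3; H→slot 8; D→slot 2; F skipped.
8 of 9 scheduled.

8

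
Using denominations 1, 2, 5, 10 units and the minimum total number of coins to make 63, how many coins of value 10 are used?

6

Use the largest denomination that fits, subtract, and repeat.
63 − 6×10→3 − 1×2→1 − 1×1→0
Count of 10: 6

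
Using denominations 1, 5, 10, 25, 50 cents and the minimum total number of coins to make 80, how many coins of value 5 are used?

80 = 1×50 + 1×25 + 1×5
Count of 5: 1

1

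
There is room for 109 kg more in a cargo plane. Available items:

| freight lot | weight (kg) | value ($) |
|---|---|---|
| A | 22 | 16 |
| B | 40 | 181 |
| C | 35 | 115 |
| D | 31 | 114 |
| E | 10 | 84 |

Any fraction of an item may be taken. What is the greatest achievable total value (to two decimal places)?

471.00

Sort by value per unit weight and fill in that order.
Order: E (84/10=8.40) > B (181/40=4.53) > D (114/31=3.68) > C (115/35=3.29) > A (16/22=0.73)
Fill: take E (10 @ 84) → take B (40 @ 181) → take D (31 @ 114) → take 28/35 of C → 92.00; 109/109 used.
Total value = 471.00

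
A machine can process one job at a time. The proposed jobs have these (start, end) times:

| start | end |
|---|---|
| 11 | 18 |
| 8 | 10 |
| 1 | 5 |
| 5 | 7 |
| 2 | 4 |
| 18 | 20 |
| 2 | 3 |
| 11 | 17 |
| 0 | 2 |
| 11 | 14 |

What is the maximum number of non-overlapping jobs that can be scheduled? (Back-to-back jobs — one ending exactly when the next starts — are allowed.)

Sorted by end: (0,2)  (2,3)  (2,4)  (1,5)  (5,7)  (8,10)  (11,14)  (11,17)  (11,18)  (18,20)
take (0,2); take (2,3); take (5,7); take (8,10); take (11,14); skip (11,17); take (18,20).
Selected 6 jobs.

6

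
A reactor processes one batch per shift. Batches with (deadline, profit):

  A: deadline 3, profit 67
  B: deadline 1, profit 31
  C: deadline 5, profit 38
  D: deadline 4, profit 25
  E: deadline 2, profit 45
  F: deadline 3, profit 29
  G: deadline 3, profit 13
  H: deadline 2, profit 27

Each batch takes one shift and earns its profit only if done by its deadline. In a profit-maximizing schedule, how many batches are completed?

5

By profit: A(d3,67), E(d2,45), C(d5,38), B(d1,31), F(d3,29), H(d2,27), D(d4,25), G(d3,13)
A→slot 3; E→slot 2; C→slot 5; B→slot 1; F skipped; H skipped; D→slot 4; G skipped.
5 of 8 scheduled.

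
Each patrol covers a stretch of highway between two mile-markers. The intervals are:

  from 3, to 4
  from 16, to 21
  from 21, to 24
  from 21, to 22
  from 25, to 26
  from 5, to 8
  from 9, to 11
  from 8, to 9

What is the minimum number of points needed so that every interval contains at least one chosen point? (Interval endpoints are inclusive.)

Sort by right endpoint; whenever an interval is uncovered, place a point at its right end.
By right end: [3,4]  [5,8]  [8,9]  [9,11]  [16,21]  [21,22]  [21,24]  [25,26]
[3,4] uncovered → point at 4; [5,8] uncovered → point at 8; [9,11] uncovered → point at 11; [16,21] uncovered → point at 21; [25,26] uncovered → point at 26.
Points: 4, 8, 11, 21, 26 (5 total).

5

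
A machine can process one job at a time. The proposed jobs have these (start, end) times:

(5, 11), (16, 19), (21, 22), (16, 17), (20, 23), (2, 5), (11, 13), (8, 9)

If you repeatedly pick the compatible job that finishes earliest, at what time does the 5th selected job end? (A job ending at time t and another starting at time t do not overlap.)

22

Sort by end time and greedily take each interval whose start is ≥ the last chosen end.
Sorted by end: (2,5)  (8,9)  (5,11)  (11,13)  (16,17)  (16,19)  (21,22)  (20,23)
take (2,5); take (8,9); take (11,13); take (16,17); take (21,22); skip (20,23).
Selected: (2,5) (8,9) (11,13) (16,17) (21,22)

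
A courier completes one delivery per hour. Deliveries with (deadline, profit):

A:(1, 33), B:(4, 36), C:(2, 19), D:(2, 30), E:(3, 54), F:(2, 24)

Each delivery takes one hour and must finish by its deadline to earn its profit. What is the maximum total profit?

By profit: E(d3,54), B(d4,36), A(d1,33), D(d2,30), F(d2,24), C(d2,19)
E→slot 3; B→slot 4; A→slot 1; D→slot 2; F skipped; C skipped.
Profit = 33 + 30 + 54 + 36 = 153

153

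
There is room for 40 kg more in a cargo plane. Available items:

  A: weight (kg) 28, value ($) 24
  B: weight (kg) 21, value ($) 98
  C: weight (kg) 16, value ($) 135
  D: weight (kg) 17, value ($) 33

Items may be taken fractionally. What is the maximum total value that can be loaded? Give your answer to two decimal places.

Sort by value per unit weight and fill in that order.
Order: C (135/16=8.44) > B (98/21=4.67) > D (33/17=1.94) > A (24/28=0.86)
Fill: take C (16 @ 135) → take B (21 @ 98) → take 3/17 of D → 5.82; 40/40 used.
Total value = 238.82

238.82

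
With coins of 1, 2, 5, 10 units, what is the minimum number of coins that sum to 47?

47 − 4×10→7 − 1×5→2 − 1×2→0
Total coins = 4 + 1 + 1 = 6

6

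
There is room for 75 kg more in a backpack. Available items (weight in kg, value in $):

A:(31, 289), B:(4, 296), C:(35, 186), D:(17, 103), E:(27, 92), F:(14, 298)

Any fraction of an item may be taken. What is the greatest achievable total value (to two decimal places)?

1033.83

Ratios (sorted): B 74.00, F 21.29, A 9.32, D 6.06, C 5.31, E 3.41
take B (4 @ 296); take F (14 @ 298); take A (31 @ 289); take D (17 @ 103); take 9/35 of C → 47.83. Capacity used 75/75.
Total value = 1033.83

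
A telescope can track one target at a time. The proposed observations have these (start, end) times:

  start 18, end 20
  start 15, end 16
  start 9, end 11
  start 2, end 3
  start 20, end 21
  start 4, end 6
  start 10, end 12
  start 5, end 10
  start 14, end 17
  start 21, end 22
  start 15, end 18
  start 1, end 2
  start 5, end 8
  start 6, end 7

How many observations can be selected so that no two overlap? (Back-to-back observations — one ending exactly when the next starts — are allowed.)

Sort by end time and greedily take each interval whose start is ≥ the last chosen end.
Sorted by end: (1,2)  (2,3)  (4,6)  (6,7)  (5,8)  (5,10)  (9,11)  (10,12)  (15,16)  (14,17)  (15,18)  (18,20)  (20,21)  (21,22)
take (1,2); take (2,3); take (4,6); take (6,7); skip (5,8); take (9,11); take (15,16); take (18,20); take (20,21); take (21,22).
Selected 9 observations.

9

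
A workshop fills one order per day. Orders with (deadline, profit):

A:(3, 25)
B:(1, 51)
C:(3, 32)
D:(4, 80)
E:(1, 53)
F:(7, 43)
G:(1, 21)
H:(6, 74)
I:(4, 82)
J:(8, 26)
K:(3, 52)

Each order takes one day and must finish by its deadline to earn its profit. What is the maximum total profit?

Take jobs in profit order; each goes to the latest open slot no later than its deadline.
Profit order: I=82 D=80 H=74 E=53 K=52 B=51 F=43 C=32 J=26 A=25 G=21
Assign: I→slot 4, D→slot 3, H→slot 6, E→slot 1, K→slot 2, B skipped, F→slot 7, C skipped, J→slot 8, A skipped, G skipped.
Slots: [1:E] [2:K] [3:D] [4:I] [6:H] [7:F] [8:J]
Profit = 53 + 52 + 80 + 82 + 74 + 43 + 26 = 410

410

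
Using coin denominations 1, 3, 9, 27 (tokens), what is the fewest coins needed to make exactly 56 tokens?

4

Use the largest denomination that fits, subtract, and repeat.
56 = 2×27 + 2×1
Total coins = 2 + 2 = 4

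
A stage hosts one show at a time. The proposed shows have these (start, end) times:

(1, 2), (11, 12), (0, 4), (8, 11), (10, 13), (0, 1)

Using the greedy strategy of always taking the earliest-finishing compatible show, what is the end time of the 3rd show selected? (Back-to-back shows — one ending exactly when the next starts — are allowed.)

11

Order by finish time; keep every interval that doesn't clash with the previous kept one.
Sorted by end: (0,1)  (1,2)  (0,4)  (8,11)  (11,12)  (10,13)
take (0,1); take (1,2); take (8,11); take (11,12).
Selected: (0,1) (1,2) (8,11) (11,12)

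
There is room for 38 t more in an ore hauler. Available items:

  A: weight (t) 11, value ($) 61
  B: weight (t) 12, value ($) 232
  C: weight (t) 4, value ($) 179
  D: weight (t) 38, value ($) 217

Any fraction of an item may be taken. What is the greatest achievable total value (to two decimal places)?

Greedy by value/weight ratio, highest first.
Order: C (179/4=44.75) > B (232/12=19.33) > D (217/38=5.71) > A (61/11=5.55)
Fill: take C (4 @ 179) → take B (12 @ 232) → take 22/38 of D → 125.63; 38/38 used.
Total value = 536.63

536.63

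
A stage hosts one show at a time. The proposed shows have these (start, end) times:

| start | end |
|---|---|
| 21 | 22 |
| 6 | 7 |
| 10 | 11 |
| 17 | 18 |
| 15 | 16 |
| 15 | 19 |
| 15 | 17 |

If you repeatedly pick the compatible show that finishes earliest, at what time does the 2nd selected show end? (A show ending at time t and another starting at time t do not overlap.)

11

Greedy by earliest finish: after sorting by end time, pick each interval compatible with the last pick.
Sorted by end: (6,7)  (10,11)  (15,16)  (15,17)  (17,18)  (15,19)  (21,22)
take (6,7); take (10,11); take (15,16); take (17,18); take (21,22).
Selected: (6,7) (10,11) (15,16) (17,18) (21,22)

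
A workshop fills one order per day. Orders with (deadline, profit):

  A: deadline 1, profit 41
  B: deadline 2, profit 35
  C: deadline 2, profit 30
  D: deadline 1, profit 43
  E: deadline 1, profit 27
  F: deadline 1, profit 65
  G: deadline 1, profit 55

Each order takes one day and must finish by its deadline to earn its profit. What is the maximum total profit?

100

Take jobs in profit order; each goes to the latest open slot no later than its deadline.
By profit: F(d1,65), G(d1,55), D(d1,43), A(d1,41), B(d2,35), C(d2,30), E(d1,27)
F→slot 1; G skipped; D skipped; A skipped; B→slot 2; C skipped; E skipped.
Profit = 65 + 35 = 100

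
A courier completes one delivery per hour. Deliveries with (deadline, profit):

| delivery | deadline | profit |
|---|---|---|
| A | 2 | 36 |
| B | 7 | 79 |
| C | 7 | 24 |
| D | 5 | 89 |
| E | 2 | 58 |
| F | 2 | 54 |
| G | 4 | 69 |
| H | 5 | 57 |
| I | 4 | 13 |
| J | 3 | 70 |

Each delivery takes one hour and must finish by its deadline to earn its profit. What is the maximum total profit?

Take jobs in profit order; each goes to the latest open slot no later than its deadline.
By profit: D(d5,89), B(d7,79), J(d3,70), G(d4,69), E(d2,58), H(d5,57), F(d2,54), A(d2,36), C(d7,24), I(d4,13)
D→slot 5; B→slot 7; J→slot 3; G→slot 4; E→slot 2; H→slot 1; F skipped; A skipped; C→slot 6; I skipped.
Profit = 57 + 58 + 70 + 69 + 89 + 24 + 79 = 446

446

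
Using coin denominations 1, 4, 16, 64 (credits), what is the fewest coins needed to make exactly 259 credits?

259 = 4×64 + 3×1
Total coins = 4 + 3 = 7

7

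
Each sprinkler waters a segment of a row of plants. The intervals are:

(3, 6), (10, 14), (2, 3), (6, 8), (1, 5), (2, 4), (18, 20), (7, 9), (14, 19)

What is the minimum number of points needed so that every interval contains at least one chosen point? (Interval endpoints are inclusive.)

Sort by right endpoint; whenever an interval is uncovered, place a point at its right end.
Sorted: [2,3] [2,4] [1,5] [3,6] [6,8] [7,9] [10,14] [14,19] [18,20]
{[2,3],[2,4],[1,5],[3,6]} hit by 3; {[6,8],[7,9]} hit by 8; {[10,14],[14,19]} hit by 14; {[18,20]} hit by 20.
Points: 3, 8, 14, 20 (4 total).

4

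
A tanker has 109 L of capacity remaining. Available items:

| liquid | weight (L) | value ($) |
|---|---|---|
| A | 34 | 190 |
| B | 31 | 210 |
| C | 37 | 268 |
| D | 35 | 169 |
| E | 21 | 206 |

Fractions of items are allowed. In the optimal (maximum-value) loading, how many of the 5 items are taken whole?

3

Greedy by value/weight ratio, highest first.
Order: E (206/21=9.81) > C (268/37=7.24) > B (210/31=6.77) > A (190/34=5.59) > D (169/35=4.83)
Fill: take E (21 @ 206) → take C (37 @ 268) → take B (31 @ 210) → take 20/34 of A → 111.76; 109/109 used.
3 item(s) taken whole; one partial (take 20/34 of A).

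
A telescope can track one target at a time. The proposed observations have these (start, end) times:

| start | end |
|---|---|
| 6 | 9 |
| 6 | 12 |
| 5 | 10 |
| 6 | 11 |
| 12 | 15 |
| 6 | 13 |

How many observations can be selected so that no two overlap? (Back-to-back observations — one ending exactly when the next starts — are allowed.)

2

By end time: (6,9), (5,10), (6,11), (6,12), (6,13), (12,15).
Pick (6,9); next start ≥ 9 → (12,15).
Selected 2 observations.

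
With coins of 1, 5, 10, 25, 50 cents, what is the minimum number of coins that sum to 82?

Use the largest denomination that fits, subtract, and repeat.
82 − 1×50→32 − 1×25→7 − 1×5→2 − 2×1→0
Total coins = 1 + 1 + 1 + 2 = 5

5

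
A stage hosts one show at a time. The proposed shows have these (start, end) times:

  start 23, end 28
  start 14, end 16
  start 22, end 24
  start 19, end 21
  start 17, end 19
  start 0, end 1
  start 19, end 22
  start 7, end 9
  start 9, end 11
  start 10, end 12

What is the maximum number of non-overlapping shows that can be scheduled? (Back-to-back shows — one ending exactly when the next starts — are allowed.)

Order by finish time; keep every interval that doesn't clash with the previous kept one.
By end time: (0,1), (7,9), (9,11), (10,12), (14,16), (17,19), (19,21), (19,22), (22,24), (23,28).
Pick (0,1); next start ≥ 1 → (7,9); next start ≥ 9 → (9,11); next start ≥ 11 → (14,16); next start ≥ 16 → (17,19); next start ≥ 19 → (19,21); next start ≥ 21 → (22,24).
Selected 7 shows.

7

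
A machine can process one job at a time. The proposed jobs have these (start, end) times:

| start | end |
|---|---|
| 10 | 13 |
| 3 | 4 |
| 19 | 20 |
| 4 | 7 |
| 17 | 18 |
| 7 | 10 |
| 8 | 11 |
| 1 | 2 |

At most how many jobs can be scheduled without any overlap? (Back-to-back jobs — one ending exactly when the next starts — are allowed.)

7

Sort by end time and greedily take each interval whose start is ≥ the last chosen end.
By end time: (1,2), (3,4), (4,7), (7,10), (8,11), (10,13), (17,18), (19,20).
Pick (1,2); next start ≥ 2 → (3,4); next start ≥ 4 → (4,7); next start ≥ 7 → (7,10); next start ≥ 10 → (10,13); next start ≥ 13 → (17,18); next start ≥ 18 → (19,20).
Selected 7 jobs.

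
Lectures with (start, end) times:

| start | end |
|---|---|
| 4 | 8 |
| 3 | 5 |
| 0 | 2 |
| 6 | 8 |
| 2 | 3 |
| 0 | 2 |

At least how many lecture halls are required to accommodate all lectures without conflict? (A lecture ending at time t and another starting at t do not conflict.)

2

The answer is the maximum number of intervals overlapping at any instant.
Events (time:±→running): 0:+→1 0:+→2 … peak 2.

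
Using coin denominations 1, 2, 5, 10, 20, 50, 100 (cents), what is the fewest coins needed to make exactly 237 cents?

6

237 − 2×100→37 − 1×20→17 − 1×10→7 − 1×5→2 − 1×2→0
Total coins = 2 + 1 + 1 + 1 + 1 = 6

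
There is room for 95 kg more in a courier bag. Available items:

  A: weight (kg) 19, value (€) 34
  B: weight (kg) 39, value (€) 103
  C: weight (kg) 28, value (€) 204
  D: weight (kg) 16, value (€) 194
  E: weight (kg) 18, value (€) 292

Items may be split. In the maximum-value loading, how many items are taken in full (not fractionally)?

3

Order: E (292/18=16.22) > D (194/16=12.12) > C (204/28=7.29) > B (103/39=2.64) > A (34/19=1.79)
Fill: take E (18 @ 292) → take D (16 @ 194) → take C (28 @ 204) → take 33/39 of B → 87.15; 95/95 used.
3 item(s) taken whole; one partial (take 33/39 of B).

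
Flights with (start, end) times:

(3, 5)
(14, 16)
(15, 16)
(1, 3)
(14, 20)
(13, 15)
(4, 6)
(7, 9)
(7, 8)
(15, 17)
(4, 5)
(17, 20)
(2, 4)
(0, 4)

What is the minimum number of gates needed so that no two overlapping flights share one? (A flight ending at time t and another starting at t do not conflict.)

4

starts: [0, 1, 2, 3, 4, 4, 7, 7, 13, 14, 14, 15, 15, 17]
ends:   [3, 4, 4, 5, 5, 6, 8, 9, 15, 16, 16, 17, 20, 20]
s0→1 s1→2 s2→3 e3→2 s3→3 e4→2 e4→1 s4→2 s4→3 e5→2 e5→1 e6→0 s7→1 s7→2 e8→1 e9→0 s13→1 s14→2 s14→3 e15→2 s15→3 s15→4  — peak 4.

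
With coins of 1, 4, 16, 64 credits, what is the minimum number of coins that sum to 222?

9

222 = 3×64 + 1×16 + 3×4 + 2×1
Total coins = 3 + 1 + 3 + 2 = 9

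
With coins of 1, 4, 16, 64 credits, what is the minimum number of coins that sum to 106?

Greedy: take as many of the largest coin as possible, then repeat with the remainder.
106 − 1×64→42 − 2×16→10 − 2×4→2 − 2×1→0
Total coins = 1 + 2 + 2 + 2 = 7

7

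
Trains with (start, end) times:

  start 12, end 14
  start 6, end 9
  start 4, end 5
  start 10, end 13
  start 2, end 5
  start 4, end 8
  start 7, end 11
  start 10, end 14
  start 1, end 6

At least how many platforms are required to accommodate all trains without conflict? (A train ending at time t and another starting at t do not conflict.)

4

Events (time:±→running): 1:+→1 2:+→2 4:+→3 4:+→4 … peak 4.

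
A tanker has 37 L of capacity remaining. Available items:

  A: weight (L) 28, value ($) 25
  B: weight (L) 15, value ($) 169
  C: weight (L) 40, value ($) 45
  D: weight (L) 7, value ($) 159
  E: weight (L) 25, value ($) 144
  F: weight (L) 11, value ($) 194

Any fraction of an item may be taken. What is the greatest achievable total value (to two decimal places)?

545.04

Order: D (159/7=22.71) > F (194/11=17.64) > B (169/15=11.27) > E (144/25=5.76) > C (45/40=1.12) > A (25/28=0.89)
Fill: take D (7 @ 159) → take F (11 @ 194) → take B (15 @ 169) → take 4/25 of E → 23.04; 37/37 used.
Total value = 545.04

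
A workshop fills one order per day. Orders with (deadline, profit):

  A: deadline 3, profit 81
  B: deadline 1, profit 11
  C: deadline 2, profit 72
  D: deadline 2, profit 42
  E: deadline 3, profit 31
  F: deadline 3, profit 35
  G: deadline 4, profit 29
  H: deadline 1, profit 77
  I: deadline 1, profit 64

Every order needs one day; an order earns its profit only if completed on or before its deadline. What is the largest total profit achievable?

259

Take jobs in profit order; each goes to the latest open slot no later than its deadline.
Profit order: A=81 H=77 C=72 I=64 D=42 F=35 E=31 G=29 B=11
Assign: A→slot 3, H→slot 1, C→slot 2, I skipped, D skipped, F skipped, E skipped, G→slot 4, B skipped.
Slots: [1:H] [2:C] [3:A] [4:G]
Profit = 77 + 72 + 81 + 29 = 259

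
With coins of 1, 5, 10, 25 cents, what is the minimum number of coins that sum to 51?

Use the largest denomination that fits, subtract, and repeat.
51 = 2×25 + 1×1
Total coins = 2 + 1 = 3

3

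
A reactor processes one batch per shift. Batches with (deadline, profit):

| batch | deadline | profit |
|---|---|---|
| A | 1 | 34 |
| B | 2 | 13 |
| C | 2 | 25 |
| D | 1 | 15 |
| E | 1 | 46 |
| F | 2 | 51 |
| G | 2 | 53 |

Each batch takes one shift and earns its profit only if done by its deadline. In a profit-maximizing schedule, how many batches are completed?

Sort by profit descending; place each in the latest free slot ≤ its deadline.
By profit: G(d2,53), F(d2,51), E(d1,46), A(d1,34), C(d2,25), D(d1,15), B(d2,13)
G→slot 2; F→slot 1; E skipped; A skipped; C skipped; D skipped; B skipped.
2 of 7 scheduled.

2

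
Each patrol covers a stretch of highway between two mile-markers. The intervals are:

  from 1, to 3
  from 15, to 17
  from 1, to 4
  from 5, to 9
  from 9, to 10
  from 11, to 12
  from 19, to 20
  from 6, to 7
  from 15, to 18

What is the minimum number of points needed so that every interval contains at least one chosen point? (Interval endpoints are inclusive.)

By right end: [1,3]  [1,4]  [6,7]  [5,9]  [9,10]  [11,12]  [15,17]  [15,18]  [19,20]
[1,3] uncovered → point at 3; [6,7] uncovered → point at 7; [9,10] uncovered → point at 10; [11,12] uncovered → point at 12; [15,17] uncovered → point at 17; [19,20] uncovered → point at 20.
Points: 3, 7, 10, 12, 17, 20 (6 total).

6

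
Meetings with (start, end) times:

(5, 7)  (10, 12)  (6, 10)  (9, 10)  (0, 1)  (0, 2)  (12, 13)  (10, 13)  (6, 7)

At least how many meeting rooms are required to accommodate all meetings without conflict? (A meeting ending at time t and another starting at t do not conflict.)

3

Events (time:±→running): 0:+→1 0:+→2 1:-→1 2:-→0 5:+→1 6:+→2 6:+→3 … peak 3.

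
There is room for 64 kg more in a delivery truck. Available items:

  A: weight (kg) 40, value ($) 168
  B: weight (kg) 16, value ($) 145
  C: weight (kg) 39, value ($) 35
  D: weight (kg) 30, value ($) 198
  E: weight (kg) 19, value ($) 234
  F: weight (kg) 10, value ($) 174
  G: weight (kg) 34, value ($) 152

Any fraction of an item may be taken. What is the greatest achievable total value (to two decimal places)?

678.40

Greedy by value/weight ratio, highest first.
Order: F (174/10=17.40) > E (234/19=12.32) > B (145/16=9.06) > D (198/30=6.60) > G (152/34=4.47) > A (168/40=4.20) > C (35/39=0.90)
Fill: take F (10 @ 174) → take E (19 @ 234) → take B (16 @ 145) → take 19/30 of D → 125.40; 64/64 used.
Total value = 678.40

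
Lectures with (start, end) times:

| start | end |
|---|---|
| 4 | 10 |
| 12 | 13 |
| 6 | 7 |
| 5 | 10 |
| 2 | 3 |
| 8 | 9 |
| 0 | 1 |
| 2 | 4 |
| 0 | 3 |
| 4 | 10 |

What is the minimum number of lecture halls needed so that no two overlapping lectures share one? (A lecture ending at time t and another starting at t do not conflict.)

4

Events (time:±→running): 0:+→1 0:+→2 1:-→1 2:+→2 2:+→3 3:-→2 3:-→1 4:-→0 4:+→1 4:+→2 5:+→3 6:+→4 … peak 4.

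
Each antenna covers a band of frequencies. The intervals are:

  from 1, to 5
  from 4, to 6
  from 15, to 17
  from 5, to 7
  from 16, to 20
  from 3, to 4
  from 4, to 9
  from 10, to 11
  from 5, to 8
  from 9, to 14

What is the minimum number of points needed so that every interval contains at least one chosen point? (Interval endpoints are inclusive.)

Sorted: [3,4] [1,5] [4,6] [5,7] [5,8] [4,9] [10,11] [9,14] [15,17] [16,20]
{[3,4],[1,5],[4,6]} hit by 4; {[5,7],[5,8],[4,9]} hit by 7; {[10,11],[9,14]} hit by 11; {[15,17],[16,20]} hit by 17.
Points: 4, 7, 11, 17 (4 total).

4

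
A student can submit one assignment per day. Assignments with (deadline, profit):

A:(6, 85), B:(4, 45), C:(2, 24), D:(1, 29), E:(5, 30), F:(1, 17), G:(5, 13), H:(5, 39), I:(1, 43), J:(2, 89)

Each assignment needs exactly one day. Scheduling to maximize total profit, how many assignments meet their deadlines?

6

Take jobs in profit order; each goes to the latest open slot no later than its deadline.
By profit: J(d2,89), A(d6,85), B(d4,45), I(d1,43), H(d5,39), E(d5,30), D(d1,29), C(d2,24), F(d1,17), G(d5,13)
J→slot 2; A→slot 6; B→slot 4; I→slot 1; H→slot 5; E→slot 3; D skipped; C skipped; F skipped; G skipped.
6 of 10 scheduled.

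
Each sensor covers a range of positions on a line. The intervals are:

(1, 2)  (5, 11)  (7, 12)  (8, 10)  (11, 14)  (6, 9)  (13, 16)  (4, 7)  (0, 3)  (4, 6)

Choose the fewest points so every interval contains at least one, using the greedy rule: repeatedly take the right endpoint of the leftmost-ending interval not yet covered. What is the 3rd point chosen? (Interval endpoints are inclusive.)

Sort by right endpoint; whenever an interval is uncovered, place a point at its right end.
Sorted: [1,2] [0,3] [4,6] [4,7] [6,9] [8,10] [5,11] [7,12] [11,14] [13,16]
{[1,2],[0,3]} hit by 2; {[4,6],[4,7],[6,9]} hit by 6; {[8,10],[5,11],[7,12]} hit by 10; {[11,14],[13,16]} hit by 14.
Points: 2, 6, 10, 14 (4 total).

10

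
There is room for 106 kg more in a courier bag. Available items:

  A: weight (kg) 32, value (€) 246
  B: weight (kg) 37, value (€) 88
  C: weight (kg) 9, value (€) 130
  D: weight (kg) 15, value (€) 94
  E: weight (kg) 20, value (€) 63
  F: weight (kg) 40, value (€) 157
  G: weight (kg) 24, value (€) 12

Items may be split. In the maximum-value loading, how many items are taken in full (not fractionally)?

4

Sort by value per unit weight and fill in that order.
Order: C (130/9=14.44) > A (246/32=7.69) > D (94/15=6.27) > F (157/40=3.92) > E (63/20=3.15) > B (88/37=2.38) > G (12/24=0.50)
Fill: take C (9 @ 130) → take A (32 @ 246) → take D (15 @ 94) → take F (40 @ 157) → take 10/20 of E → 31.50; 106/106 used.
4 item(s) taken whole; one partial (take 10/20 of E).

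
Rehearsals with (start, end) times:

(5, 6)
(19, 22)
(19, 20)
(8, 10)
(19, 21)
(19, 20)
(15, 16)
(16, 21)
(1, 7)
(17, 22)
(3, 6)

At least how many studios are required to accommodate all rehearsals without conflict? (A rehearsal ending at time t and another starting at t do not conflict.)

starts: [1, 3, 5, 8, 15, 16, 17, 19, 19, 19, 19]
ends:   [6, 6, 7, 10, 16, 20, 20, 21, 21, 22, 22]
s1→1 s3→2 s5→3 e6→2 e6→1 e7→0 s8→1 e10→0 s15→1 e16→0 s16→1 s17→2 s19→3 s19→4 s19→5 s19→6  — peak 6.

6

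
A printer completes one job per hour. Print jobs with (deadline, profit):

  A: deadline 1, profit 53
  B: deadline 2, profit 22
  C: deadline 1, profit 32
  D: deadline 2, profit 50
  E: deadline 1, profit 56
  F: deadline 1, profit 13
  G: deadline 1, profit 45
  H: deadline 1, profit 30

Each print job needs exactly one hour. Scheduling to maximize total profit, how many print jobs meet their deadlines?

2

Take jobs in profit order; each goes to the latest open slot no later than its deadline.
Profit order: E=56 A=53 D=50 G=45 C=32 H=30 B=22 F=13
Assign: E→slot 1, A skipped, D→slot 2, G skipped, C skipped, H skipped, B skipped, F skipped.
Slots: [1:E] [2:D]
2 of 8 scheduled.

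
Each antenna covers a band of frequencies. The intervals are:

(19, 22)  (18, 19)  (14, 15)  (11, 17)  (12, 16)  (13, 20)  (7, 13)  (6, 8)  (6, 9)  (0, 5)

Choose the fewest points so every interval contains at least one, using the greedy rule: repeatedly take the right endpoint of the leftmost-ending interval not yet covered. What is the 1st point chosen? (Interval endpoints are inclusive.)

5

Process intervals by earliest right end; each time one isn't hit yet, stab at its right endpoint.
Sorted: [0,5] [6,8] [6,9] [7,13] [14,15] [12,16] [11,17] [18,19] [13,20] [19,22]
{[0,5]} hit by 5; {[6,8],[6,9],[7,13]} hit by 8; {[14,15],[12,16],[11,17]} hit by 15; {[18,19],[13,20],[19,22]} hit by 19.
Points: 5, 8, 15, 19 (4 total).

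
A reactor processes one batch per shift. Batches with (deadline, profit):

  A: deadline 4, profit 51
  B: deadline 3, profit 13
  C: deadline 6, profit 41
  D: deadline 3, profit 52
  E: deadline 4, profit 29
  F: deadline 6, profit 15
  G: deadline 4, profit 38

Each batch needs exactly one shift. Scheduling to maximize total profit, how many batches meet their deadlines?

By profit: D(d3,52), A(d4,51), C(d6,41), G(d4,38), E(d4,29), F(d6,15), B(d3,13)
D→slot 3; A→slot 4; C→slot 6; G→slot 2; E→slot 1; F→slot 5; B skipped.
6 of 7 scheduled.

6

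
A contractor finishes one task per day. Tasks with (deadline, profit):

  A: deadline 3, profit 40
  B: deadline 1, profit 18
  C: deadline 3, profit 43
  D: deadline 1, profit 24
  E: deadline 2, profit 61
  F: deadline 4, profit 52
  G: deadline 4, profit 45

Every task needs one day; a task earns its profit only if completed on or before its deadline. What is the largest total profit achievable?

201

Sort by profit descending; place each in the latest free slot ≤ its deadline.
By profit: E(d2,61), F(d4,52), G(d4,45), C(d3,43), A(d3,40), D(d1,24), B(d1,18)
E→slot 2; F→slot 4; G→slot 3; C→slot 1; A skipped; D skipped; B skipped.
Profit = 43 + 61 + 45 + 52 = 201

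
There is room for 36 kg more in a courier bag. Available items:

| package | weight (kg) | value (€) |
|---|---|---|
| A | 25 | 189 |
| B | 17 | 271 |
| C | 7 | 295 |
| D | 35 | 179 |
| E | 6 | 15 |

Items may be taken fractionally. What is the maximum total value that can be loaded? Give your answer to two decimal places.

656.72

Ratios (sorted): C 42.14, B 15.94, A 7.56, D 5.11, E 2.50
take C (7 @ 295); take B (17 @ 271); take 12/25 of A → 90.72. Capacity used 36/36.
Total value = 656.72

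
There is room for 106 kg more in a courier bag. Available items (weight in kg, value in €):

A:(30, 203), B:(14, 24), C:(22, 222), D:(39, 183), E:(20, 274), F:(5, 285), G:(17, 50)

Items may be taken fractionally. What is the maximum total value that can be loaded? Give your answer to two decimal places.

1120.08

Order: F (285/5=57.00) > E (274/20=13.70) > C (222/22=10.09) > A (203/30=6.77) > D (183/39=4.69) > G (50/17=2.94) > B (24/14=1.71)
Fill: take F (5 @ 285) → take E (20 @ 274) → take C (22 @ 222) → take A (30 @ 203) → take 29/39 of D → 136.08; 106/106 used.
Total value = 1120.08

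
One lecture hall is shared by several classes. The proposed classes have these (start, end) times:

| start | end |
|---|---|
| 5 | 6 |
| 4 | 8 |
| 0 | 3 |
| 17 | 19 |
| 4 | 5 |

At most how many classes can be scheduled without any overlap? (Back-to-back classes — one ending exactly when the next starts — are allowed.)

Sort by end time and greedily take each interval whose start is ≥ the last chosen end.
By end time: (0,3), (4,5), (5,6), (4,8), (17,19).
Pick (0,3); next start ≥ 3 → (4,5); next start ≥ 5 → (5,6); next start ≥ 6 → (17,19).
Selected 4 classes.

4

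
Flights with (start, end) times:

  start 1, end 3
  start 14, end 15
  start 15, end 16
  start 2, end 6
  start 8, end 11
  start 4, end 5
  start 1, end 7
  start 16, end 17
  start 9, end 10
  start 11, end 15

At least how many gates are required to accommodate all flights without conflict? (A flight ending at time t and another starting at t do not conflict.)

3

The answer is the maximum number of intervals overlapping at any instant.
starts: [1, 1, 2, 4, 8, 9, 11, 14, 15, 16]
ends:   [3, 5, 6, 7, 10, 11, 15, 15, 16, 17]
s1→1 s1→2 s2→3  — peak 3.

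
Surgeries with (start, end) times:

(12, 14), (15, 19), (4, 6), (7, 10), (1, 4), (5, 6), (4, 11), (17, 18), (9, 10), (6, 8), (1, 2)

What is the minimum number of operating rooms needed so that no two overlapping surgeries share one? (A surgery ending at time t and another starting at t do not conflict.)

starts: [1, 1, 4, 4, 5, 6, 7, 9, 12, 15, 17]
ends:   [2, 4, 6, 6, 8, 10, 10, 11, 14, 18, 19]
s1→1 s1→2 e2→1 e4→0 s4→1 s4→2 s5→3  — peak 3.

3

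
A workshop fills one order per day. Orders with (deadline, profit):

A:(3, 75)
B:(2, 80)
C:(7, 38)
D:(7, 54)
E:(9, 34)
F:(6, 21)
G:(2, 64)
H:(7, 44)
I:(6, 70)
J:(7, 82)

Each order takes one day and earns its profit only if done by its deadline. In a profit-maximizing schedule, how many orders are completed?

Sort by profit descending; place each in the latest free slot ≤ its deadline.
By profit: J(d7,82), B(d2,80), A(d3,75), I(d6,70), G(d2,64), D(d7,54), H(d7,44), C(d7,38), E(d9,34), F(d6,21)
J→slot 7; B→slot 2; A→slot 3; I→slot 6; G→slot 1; D→slot 5; H→slot 4; C skipped; E→slot 9; F skipped.
8 of 10 scheduled.

8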